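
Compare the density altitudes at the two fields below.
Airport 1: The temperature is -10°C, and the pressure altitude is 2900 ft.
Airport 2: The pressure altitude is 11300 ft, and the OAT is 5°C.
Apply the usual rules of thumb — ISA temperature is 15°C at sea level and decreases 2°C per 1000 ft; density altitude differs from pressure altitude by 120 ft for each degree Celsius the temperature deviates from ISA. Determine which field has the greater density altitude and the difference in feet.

Airport 1: ISA temp = 9.2°C, deviation -19.2°C, DA = 2900 + 120 × (-19.2) = 596 ft.
Airport 2: ISA temp = -7.6°C, deviation +12.6°C, DA = 11300 + 120 × 12.6 = 12812 ft.
Airport 2 is higher by 12812 − 596 = 12216 ft.

Airport 2 by 12216 ft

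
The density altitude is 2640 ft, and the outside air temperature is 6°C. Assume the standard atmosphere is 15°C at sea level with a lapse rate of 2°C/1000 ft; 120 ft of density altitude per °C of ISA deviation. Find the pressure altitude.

DA = PA + 120 × (OAT − (15 − 2·PA/1000)) = PA + 120·OAT − 1800 + 0.24·PA = 1.24·PA + 120·OAT − 1800.
So 1.24·PA = 2640 − 120 × 6 + 1800 = 3720.
PA = 3720 / 1.24 = 3000 ft.

3000 ft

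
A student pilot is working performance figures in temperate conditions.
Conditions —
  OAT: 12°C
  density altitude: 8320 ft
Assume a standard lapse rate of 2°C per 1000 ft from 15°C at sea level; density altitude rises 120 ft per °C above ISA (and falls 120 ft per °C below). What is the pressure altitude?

7000 ft

DA = PA + 120 × (OAT − (15 − 2·PA/1000)) = PA + 120·OAT − 1800 + 0.24·PA = 1.24·PA + 120·OAT − 1800.
So 1.24·PA = 8320 − 120 × 12 + 1800 = 8680.
PA = 8680 / 1.24 = 7000 ft.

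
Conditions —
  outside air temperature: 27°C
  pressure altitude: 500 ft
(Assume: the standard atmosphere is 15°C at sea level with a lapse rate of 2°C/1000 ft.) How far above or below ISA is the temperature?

ISA temperature at 500 ft = 15 − 2 × (500/1000) = 14°C.
Deviation = OAT − ISA = 27 − 14 = +13°C.

ISA+13°C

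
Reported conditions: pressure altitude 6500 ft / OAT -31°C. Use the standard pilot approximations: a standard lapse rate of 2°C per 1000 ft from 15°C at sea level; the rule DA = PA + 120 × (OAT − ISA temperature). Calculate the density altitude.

2540 ft

ISA temperature at 6500 ft = 15 − 2 × (6500/1000) = 2°C.
ISA deviation = -31 − 2 = -33°C.
Density altitude = 6500 + 120 × (-33) = 6500 + (-3960) = 2540 ft.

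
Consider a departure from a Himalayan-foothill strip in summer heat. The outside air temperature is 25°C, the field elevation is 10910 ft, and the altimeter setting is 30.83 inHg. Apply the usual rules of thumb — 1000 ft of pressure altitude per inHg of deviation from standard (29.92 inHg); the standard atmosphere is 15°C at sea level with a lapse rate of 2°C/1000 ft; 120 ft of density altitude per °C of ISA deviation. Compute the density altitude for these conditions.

13600 ft

Pressure altitude = 10910 + (29.92 − 30.83) × 1000 = 10910 + (-910) = 10000 ft.
ISA temperature at 10000 ft = 15 − 2 × (10000/1000) = -5°C.
ISA deviation = 25 − (-5) = +30°C.
Density altitude = 10000 + 120 × (30) = 13600 ft.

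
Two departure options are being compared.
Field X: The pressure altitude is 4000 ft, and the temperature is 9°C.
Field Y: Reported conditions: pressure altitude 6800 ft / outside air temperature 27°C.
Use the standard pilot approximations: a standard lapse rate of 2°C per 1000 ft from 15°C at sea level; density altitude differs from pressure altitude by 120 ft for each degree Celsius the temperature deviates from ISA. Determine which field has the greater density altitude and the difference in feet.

Field X: ISA temp = 7°C, deviation +2°C, DA = 4000 + 120 × 2 = 4240 ft.
Field Y: ISA temp = 1.4°C, deviation +25.6°C, DA = 6800 + 120 × 25.6 = 9872 ft.
Field Y is higher by 9872 − 4240 = 5632 ft.

Field Y by 5632 ft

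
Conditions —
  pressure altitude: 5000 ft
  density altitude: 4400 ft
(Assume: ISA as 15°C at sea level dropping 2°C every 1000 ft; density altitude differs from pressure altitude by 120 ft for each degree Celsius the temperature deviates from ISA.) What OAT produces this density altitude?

0°C

Density altitude − pressure altitude = 4400 − 5000 = -600 ft.
At 120 ft/°C that is an ISA deviation of -600/120 = -5°C.
ISA temperature at 5000 ft = 15 − 2 × (5000/1000) = 5°C.
OAT = ISA + deviation = 5 + (-5) = 0°C.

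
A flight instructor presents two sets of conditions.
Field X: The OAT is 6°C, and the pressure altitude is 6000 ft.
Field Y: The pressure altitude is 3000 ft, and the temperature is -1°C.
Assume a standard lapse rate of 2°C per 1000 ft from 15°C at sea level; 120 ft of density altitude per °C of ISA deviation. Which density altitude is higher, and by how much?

Field X by 4560 ft

Field X: ISA temp = 3°C, deviation +3°C, DA = 6000 + 120 × 3 = 6360 ft.
Field Y: ISA temp = 9°C, deviation -10°C, DA = 3000 + 120 × (-10) = 1800 ft.
Field X is higher by 6360 − 1800 = 4560 ft.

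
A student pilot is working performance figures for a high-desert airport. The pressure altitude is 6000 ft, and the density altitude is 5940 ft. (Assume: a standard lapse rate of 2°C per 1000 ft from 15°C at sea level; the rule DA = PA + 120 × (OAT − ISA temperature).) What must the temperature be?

Density altitude − pressure altitude = 5940 − 6000 = -60 ft.
At 120 ft/°C that is an ISA deviation of -60/120 = -0.5°C.
ISA temperature at 6000 ft = 15 − 2 × (6000/1000) = 3°C.
OAT = ISA + deviation = 3 + (-0.5) = 2.5°C.

2.5°C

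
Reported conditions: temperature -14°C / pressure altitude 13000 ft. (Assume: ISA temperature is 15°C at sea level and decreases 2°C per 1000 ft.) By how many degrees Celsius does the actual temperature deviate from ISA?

ISA-3°C

ISA temperature at 13000 ft = 15 − 2 × (13000/1000) = -11°C.
Deviation = OAT − ISA = -14 − (-11) = -3°C.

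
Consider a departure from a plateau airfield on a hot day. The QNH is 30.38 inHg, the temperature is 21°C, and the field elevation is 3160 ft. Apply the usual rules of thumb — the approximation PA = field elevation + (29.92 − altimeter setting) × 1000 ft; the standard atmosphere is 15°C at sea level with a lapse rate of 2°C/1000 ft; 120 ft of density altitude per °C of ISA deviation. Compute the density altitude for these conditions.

Pressure altitude = 3160 + (29.92 − 30.38) × 1000 = 3160 + (-460) = 2700 ft.
ISA temperature at 2700 ft = 15 − 2 × (2700/1000) = 9.6°C.
ISA deviation = 21 − 9.6 = +11.4°C.
Density altitude = 2700 + 120 × (11.4) = 4068 ft.

4068 ft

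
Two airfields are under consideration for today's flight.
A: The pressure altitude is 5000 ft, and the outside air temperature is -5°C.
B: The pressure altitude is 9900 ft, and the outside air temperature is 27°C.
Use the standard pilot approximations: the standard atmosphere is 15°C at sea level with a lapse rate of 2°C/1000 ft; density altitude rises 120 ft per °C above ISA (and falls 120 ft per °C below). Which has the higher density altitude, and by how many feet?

A: ISA temp = 5°C, deviation -10°C, DA = 5000 + 120 × (-10) = 3800 ft.
B: ISA temp = -4.8°C, deviation +31.8°C, DA = 9900 + 120 × 31.8 = 13716 ft.
B is higher by 13716 − 3800 = 9916 ft.

B by 9916 ft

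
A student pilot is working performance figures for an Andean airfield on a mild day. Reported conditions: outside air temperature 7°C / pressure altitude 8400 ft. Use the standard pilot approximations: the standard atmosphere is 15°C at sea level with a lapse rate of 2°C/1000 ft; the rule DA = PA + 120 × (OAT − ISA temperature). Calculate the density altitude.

9456 ft

ISA temperature at 8400 ft = 15 − 2 × (8400/1000) = -1.8°C.
ISA deviation = 7 − (-1.8) = +8.8°C.
Density altitude = 8400 + 120 × (8.8) = 8400 + (+1056) = 9456 ft.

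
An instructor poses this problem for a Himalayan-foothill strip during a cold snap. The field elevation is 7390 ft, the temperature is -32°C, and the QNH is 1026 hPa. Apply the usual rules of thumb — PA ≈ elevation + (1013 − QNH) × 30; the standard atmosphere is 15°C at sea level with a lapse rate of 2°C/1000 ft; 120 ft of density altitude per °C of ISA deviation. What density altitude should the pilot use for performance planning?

3040 ft

Pressure altitude = 7390 + (1013 − 1026) × 30 = 7390 + (-390) = 7000 ft.
ISA temperature at 7000 ft = 15 − 2 × (7000/1000) = 1°C.
ISA deviation = -32 − 1 = -33°C.
Density altitude = 7000 + 120 × (-33) = 3040 ft.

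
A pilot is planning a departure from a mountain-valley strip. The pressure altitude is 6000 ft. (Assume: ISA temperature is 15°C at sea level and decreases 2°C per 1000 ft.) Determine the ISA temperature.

3°C

ISA temperature = 15 − 2 × (6000/1000) = 15 − 12 = 3°C.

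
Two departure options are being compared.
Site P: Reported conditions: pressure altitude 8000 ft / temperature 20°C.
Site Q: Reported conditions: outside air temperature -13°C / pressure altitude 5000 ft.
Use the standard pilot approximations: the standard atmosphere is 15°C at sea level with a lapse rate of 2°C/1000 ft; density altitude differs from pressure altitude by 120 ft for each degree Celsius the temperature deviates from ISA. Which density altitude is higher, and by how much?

Site P: ISA temp = -1°C, deviation +21°C, DA = 8000 + 120 × 21 = 10520 ft.
Site Q: ISA temp = 5°C, deviation -18°C, DA = 5000 + 120 × (-18) = 2840 ft.
Site P is higher by 10520 − 2840 = 7680 ft.

Site P by 7680 ft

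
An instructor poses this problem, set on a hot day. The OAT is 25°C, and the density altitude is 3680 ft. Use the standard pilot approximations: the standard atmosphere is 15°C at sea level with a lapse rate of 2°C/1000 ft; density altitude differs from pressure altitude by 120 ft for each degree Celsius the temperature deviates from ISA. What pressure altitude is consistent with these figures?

DA = PA + 120 × (OAT − (15 − 2·PA/1000)) = PA + 120·OAT − 1800 + 0.24·PA = 1.24·PA + 120·OAT − 1800.
So 1.24·PA = 3680 − 120 × 25 + 1800 = 2480.
PA = 2480 / 1.24 = 2000 ft.

2000 ft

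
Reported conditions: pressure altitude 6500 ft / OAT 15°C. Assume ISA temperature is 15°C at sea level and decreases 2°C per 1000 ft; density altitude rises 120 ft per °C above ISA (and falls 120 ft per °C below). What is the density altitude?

ISA temperature at 6500 ft = 15 − 2 × (6500/1000) = 2°C.
ISA deviation = 15 − 2 = +13°C.
Density altitude = 6500 + 120 × (13) = 6500 + (+1560) = 8060 ft.

8060 ft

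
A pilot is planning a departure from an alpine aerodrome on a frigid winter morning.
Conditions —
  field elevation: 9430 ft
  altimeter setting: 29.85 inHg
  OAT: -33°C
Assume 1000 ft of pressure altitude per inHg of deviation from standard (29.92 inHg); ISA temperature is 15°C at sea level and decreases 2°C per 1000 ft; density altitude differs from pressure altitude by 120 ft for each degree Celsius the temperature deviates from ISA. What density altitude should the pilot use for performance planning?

6020 ft

Pressure altitude = 9430 + (29.92 − 29.85) × 1000 = 9430 + (+70) = 9500 ft.
ISA temperature at 9500 ft = 15 − 2 × (9500/1000) = -4°C.
ISA deviation = -33 − (-4) = -29°C.
Density altitude = 9500 + 120 × (-29) = 6020 ft.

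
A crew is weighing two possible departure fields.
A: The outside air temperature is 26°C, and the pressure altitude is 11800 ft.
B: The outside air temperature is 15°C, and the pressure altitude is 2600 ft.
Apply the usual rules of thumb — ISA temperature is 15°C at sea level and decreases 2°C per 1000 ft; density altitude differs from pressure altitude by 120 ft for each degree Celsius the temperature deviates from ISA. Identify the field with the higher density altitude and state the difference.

A by 12728 ft

A: ISA temp = -8.6°C, deviation +34.6°C, DA = 11800 + 120 × 34.6 = 15952 ft.
B: ISA temp = 9.8°C, deviation +5.2°C, DA = 2600 + 120 × 5.2 = 3224 ft.
A is higher by 15952 − 3224 = 12728 ft.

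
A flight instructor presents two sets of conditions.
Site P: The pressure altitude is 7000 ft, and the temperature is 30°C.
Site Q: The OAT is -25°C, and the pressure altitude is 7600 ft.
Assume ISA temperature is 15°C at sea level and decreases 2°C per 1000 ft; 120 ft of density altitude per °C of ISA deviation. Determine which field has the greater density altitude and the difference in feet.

Site P: ISA temp = 1°C, deviation +29°C, DA = 7000 + 120 × 29 = 10480 ft.
Site Q: ISA temp = -0.2°C, deviation -24.8°C, DA = 7600 + 120 × (-24.8) = 4624 ft.
Site P is higher by 10480 − 4624 = 5856 ft.

Site P by 5856 ft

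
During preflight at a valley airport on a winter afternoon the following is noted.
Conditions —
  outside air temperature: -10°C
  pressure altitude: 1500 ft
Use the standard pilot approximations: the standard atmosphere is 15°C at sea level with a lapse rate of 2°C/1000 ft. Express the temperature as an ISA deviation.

ISA temperature at 1500 ft = 15 − 2 × (1500/1000) = 12°C.
Deviation = OAT − ISA = -10 − 12 = -22°C.

ISA-22°C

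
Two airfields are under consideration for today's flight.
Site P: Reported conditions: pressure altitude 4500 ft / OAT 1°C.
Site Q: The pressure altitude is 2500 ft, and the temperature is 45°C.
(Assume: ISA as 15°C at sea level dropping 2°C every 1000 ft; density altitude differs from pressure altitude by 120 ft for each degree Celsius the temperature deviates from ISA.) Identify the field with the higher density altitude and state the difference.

Site P: ISA temp = 6°C, deviation -5°C, DA = 4500 + 120 × (-5) = 3900 ft.
Site Q: ISA temp = 10°C, deviation +35°C, DA = 2500 + 120 × 35 = 6700 ft.
Site Q is higher by 6700 − 3900 = 2800 ft.

Site Q by 2800 ft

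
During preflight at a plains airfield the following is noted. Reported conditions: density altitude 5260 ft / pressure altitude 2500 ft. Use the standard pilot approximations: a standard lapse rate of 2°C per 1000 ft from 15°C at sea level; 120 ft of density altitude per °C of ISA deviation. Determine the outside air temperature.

33°C

Density altitude − pressure altitude = 5260 − 2500 = +2760 ft.
At 120 ft/°C that is an ISA deviation of 2760/120 = +23°C.
ISA temperature at 2500 ft = 15 − 2 × (2500/1000) = 10°C.
OAT = ISA + deviation = 10 + (+23) = 33°C.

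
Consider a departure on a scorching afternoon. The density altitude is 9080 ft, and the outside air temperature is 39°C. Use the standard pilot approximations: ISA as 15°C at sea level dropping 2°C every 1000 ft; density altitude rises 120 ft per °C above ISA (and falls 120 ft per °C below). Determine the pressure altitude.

5000 ft

DA = PA + 120 × (OAT − (15 − 2·PA/1000)) = PA + 120·OAT − 1800 + 0.24·PA = 1.24·PA + 120·OAT − 1800.
So 1.24·PA = 9080 − 120 × 39 + 1800 = 6200.
PA = 6200 / 1.24 = 5000 ft.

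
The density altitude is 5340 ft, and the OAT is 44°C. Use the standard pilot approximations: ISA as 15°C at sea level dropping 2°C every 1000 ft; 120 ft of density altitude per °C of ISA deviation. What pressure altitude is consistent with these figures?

1500 ft

DA = PA + 120 × (OAT − (15 − 2·PA/1000)) = PA + 120·OAT − 1800 + 0.24·PA = 1.24·PA + 120·OAT − 1800.
So 1.24·PA = 5340 − 120 × 44 + 1800 = 1860.
PA = 1860 / 1.24 = 1500 ft.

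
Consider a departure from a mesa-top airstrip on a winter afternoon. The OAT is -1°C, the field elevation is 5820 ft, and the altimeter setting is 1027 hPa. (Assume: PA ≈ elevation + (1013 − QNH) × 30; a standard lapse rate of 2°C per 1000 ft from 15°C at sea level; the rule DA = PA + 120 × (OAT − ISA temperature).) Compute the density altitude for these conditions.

4776 ft

Pressure altitude = 5820 + (1013 − 1027) × 30 = 5820 + (-420) = 5400 ft.
ISA temperature at 5400 ft = 15 − 2 × (5400/1000) = 4.2°C.
ISA deviation = -1 − 4.2 = -5.2°C.
Density altitude = 5400 + 120 × (-5.2) = 4776 ft.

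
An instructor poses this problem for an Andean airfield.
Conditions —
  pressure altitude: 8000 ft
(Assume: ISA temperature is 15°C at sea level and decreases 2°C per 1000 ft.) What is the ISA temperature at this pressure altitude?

-1°C

ISA temperature = 15 − 2 × (8000/1000) = 15 − 16 = -1°C.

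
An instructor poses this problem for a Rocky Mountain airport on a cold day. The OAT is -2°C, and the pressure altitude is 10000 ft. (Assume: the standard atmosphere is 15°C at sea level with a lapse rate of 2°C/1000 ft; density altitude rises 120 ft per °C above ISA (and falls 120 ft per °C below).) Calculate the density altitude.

ISA temperature at 10000 ft = 15 − 2 × (10000/1000) = -5°C.
ISA deviation = -2 − (-5) = +3°C.
Density altitude = 10000 + 120 × (3) = 10000 + (+360) = 10360 ft.

10360 ft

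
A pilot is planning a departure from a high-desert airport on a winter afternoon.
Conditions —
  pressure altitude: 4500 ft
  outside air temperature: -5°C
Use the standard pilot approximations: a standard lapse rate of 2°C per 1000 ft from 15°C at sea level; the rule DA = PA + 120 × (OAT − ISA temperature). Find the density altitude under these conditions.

ISA temperature at 4500 ft = 15 − 2 × (4500/1000) = 6°C.
ISA deviation = -5 − 6 = -11°C.
Density altitude = 4500 + 120 × (-11) = 4500 + (-1320) = 3180 ft.

3180 ft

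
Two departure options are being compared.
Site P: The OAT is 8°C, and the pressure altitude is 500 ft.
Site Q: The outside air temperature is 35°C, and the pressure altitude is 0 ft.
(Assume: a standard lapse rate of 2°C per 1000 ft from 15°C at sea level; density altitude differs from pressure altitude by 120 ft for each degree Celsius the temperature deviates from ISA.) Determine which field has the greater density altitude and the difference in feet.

Site Q by 2620 ft

Site P: ISA temp = 14°C, deviation -6°C, DA = 500 + 120 × (-6) = -220 ft.
Site Q: ISA temp = 15°C, deviation +20°C, DA = 0 + 120 × 20 = 2400 ft.
Site Q is higher by 2400 − (-220) = 2620 ft.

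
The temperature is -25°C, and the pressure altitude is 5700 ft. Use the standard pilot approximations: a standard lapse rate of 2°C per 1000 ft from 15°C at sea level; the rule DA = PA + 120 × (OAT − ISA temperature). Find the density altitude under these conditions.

ISA temperature at 5700 ft = 15 − 2 × (5700/1000) = 3.6°C.
ISA deviation = -25 − 3.6 = -28.6°C.
Density altitude = 5700 + 120 × (-28.6) = 5700 + (-3432) = 2268 ft.

2268 ft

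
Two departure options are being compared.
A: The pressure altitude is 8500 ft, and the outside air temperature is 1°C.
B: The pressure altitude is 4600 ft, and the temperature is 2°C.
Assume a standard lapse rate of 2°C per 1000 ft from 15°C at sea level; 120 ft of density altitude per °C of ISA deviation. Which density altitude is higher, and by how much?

A: ISA temp = -2°C, deviation +3°C, DA = 8500 + 120 × 3 = 8860 ft.
B: ISA temp = 5.8°C, deviation -3.8°C, DA = 4600 + 120 × (-3.8) = 4144 ft.
A is higher by 8860 − 4144 = 4716 ft.

A by 4716 ft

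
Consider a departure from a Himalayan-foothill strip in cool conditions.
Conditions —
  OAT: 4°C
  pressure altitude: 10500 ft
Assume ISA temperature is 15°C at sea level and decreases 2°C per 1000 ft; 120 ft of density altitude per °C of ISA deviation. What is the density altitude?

11700 ft

ISA temperature at 10500 ft = 15 − 2 × (10500/1000) = -6°C.
ISA deviation = 4 − (-6) = +10°C.
Density altitude = 10500 + 120 × (10) = 10500 + (+1200) = 11700 ft.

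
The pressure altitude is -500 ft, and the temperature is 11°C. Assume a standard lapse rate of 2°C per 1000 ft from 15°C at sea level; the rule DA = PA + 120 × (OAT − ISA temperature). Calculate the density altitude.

ISA temperature at -500 ft = 15 − 2 × (-500/1000) = 16°C.
ISA deviation = 11 − 16 = -5°C.
Density altitude = -500 + 120 × (-5) = -500 + (-600) = -1100 ft.

-1100 ft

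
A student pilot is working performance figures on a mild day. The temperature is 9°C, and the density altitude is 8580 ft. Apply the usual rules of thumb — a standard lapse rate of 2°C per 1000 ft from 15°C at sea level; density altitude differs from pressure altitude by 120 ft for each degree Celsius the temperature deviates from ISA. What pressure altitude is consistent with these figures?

7500 ft

DA = PA + 120 × (OAT − (15 − 2·PA/1000)) = PA + 120·OAT − 1800 + 0.24·PA = 1.24·PA + 120·OAT − 1800.
So 1.24·PA = 8580 − 120 × 9 + 1800 = 9300.
PA = 9300 / 1.24 = 7500 ft.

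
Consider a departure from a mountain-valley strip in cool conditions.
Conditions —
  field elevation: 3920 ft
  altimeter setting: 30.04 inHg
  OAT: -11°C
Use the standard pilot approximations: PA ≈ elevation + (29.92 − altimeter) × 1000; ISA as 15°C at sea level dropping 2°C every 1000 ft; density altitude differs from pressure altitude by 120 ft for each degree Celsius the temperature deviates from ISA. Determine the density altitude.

Pressure altitude = 3920 + (29.92 − 30.04) × 1000 = 3920 + (-120) = 3800 ft.
ISA temperature at 3800 ft = 15 − 2 × (3800/1000) = 7.4°C.
ISA deviation = -11 − 7.4 = -18.4°C.
Density altitude = 3800 + 120 × (-18.4) = 1592 ft.

1592 ft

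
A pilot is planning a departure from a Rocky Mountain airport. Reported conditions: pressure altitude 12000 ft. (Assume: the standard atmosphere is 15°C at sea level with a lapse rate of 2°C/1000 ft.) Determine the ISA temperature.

ISA temperature = 15 − 2 × (12000/1000) = 15 − 24 = -9°C.

-9°C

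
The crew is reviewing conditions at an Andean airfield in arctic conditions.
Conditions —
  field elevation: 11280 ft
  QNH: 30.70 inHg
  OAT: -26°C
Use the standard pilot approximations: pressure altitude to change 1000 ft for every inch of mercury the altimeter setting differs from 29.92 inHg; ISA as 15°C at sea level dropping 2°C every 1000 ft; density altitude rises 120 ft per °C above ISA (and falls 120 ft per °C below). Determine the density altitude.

Pressure altitude = 11280 + (29.92 − 30.70) × 1000 = 11280 + (-780) = 10500 ft.
ISA temperature at 10500 ft = 15 − 2 × (10500/1000) = -6°C.
ISA deviation = -26 − (-6) = -20°C.
Density altitude = 10500 + 120 × (-20) = 8100 ft.

8100 ft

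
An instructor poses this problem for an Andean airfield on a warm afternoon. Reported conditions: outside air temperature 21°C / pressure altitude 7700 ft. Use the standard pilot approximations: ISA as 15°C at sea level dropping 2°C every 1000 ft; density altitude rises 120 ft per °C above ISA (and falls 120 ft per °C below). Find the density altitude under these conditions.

ISA temperature at 7700 ft = 15 − 2 × (7700/1000) = -0.4°C.
ISA deviation = 21 − (-0.4) = +21.4°C.
Density altitude = 7700 + 120 × (21.4) = 7700 + (+2568) = 10268 ft.

10268 ft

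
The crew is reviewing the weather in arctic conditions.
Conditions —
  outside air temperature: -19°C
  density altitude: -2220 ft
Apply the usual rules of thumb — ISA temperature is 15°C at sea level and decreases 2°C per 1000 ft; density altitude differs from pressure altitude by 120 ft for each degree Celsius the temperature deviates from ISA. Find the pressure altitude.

1500 ft

DA = PA + 120 × (OAT − (15 − 2·PA/1000)) = PA + 120·OAT − 1800 + 0.24·PA = 1.24·PA + 120·OAT − 1800.
So 1.24·PA = -2220 − 120 × (-19) + 1800 = 1860.
PA = 1860 / 1.24 = 1500 ft.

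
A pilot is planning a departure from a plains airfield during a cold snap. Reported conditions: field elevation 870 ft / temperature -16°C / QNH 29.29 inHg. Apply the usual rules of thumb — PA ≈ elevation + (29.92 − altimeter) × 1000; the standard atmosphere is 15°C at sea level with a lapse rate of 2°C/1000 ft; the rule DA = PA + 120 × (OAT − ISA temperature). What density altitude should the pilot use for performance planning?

Pressure altitude = 870 + (29.92 − 29.29) × 1000 = 870 + (+630) = 1500 ft.
ISA temperature at 1500 ft = 15 − 2 × (1500/1000) = 12°C.
ISA deviation = -16 − 12 = -28°C.
Density altitude = 1500 + 120 × (-28) = -1860 ft.

-1860 ft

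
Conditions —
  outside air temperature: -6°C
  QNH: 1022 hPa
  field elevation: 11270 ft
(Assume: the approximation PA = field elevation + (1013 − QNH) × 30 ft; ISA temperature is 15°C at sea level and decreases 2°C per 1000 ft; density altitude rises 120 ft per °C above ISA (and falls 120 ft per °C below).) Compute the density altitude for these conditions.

11120 ft

Pressure altitude = 11270 + (1013 − 1022) × 30 = 11270 + (-270) = 11000 ft.
ISA temperature at 11000 ft = 15 − 2 × (11000/1000) = -7°C.
ISA deviation = -6 − (-7) = +1°C.
Density altitude = 11000 + 120 × (1) = 11120 ft.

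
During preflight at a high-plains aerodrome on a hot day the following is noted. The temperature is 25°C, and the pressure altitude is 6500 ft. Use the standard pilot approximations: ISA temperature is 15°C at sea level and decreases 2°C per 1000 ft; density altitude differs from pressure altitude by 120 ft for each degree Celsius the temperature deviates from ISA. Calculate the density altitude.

ISA temperature at 6500 ft = 15 − 2 × (6500/1000) = 2°C.
ISA deviation = 25 − 2 = +23°C.
Density altitude = 6500 + 120 × (23) = 6500 + (+2760) = 9260 ft.

9260 ft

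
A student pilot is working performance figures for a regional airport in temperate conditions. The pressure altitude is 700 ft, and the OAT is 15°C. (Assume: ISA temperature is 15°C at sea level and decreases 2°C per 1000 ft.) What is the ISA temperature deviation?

ISA temperature at 700 ft = 15 − 2 × (700/1000) = 13.6°C.
Deviation = OAT − ISA = 15 − 13.6 = +1.4°C.

ISA+1.4°C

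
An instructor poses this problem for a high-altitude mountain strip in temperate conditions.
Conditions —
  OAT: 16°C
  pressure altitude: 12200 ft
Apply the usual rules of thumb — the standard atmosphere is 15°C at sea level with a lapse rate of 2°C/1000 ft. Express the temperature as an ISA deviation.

ISA temperature at 12200 ft = 15 − 2 × (12200/1000) = -9.4°C.
Deviation = OAT − ISA = 16 − (-9.4) = +25.4°C.

ISA+25.4°C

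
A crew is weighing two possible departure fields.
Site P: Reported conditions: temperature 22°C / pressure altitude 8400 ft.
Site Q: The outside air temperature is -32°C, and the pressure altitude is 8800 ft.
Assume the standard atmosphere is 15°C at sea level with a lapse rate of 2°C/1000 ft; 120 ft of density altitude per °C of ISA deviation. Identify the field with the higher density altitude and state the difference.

Site P by 5984 ft

Site P: ISA temp = -1.8°C, deviation +23.8°C, DA = 8400 + 120 × 23.8 = 11256 ft.
Site Q: ISA temp = -2.6°C, deviation -29.4°C, DA = 8800 + 120 × (-29.4) = 5272 ft.
Site P is higher by 11256 − 5272 = 5984 ft.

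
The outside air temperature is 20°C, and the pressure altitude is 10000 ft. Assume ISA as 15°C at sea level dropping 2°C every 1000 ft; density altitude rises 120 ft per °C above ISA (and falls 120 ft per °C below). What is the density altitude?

13000 ft

ISA temperature at 10000 ft = 15 − 2 × (10000/1000) = -5°C.
ISA deviation = 20 − (-5) = +25°C.
Density altitude = 10000 + 120 × (25) = 10000 + (+3000) = 13000 ft.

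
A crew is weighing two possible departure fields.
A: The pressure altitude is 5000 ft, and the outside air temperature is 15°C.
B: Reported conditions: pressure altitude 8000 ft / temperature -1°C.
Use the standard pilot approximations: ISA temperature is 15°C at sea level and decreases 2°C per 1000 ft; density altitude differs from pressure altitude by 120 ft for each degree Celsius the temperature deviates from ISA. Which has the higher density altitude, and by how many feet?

B by 1800 ft

A: ISA temp = 5°C, deviation +10°C, DA = 5000 + 120 × 10 = 6200 ft.
B: ISA temp = -1°C, deviation 0°C, DA = 8000 + 120 × 0 = 8000 ft.
B is higher by 8000 − 6200 = 1800 ft.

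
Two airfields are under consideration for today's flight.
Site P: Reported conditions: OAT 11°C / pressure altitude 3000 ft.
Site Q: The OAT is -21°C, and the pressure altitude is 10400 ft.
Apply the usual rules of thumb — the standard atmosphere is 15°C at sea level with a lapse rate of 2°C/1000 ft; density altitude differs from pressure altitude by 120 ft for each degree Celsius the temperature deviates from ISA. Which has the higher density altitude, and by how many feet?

Site P: ISA temp = 9°C, deviation +2°C, DA = 3000 + 120 × 2 = 3240 ft.
Site Q: ISA temp = -5.8°C, deviation -15.2°C, DA = 10400 + 120 × (-15.2) = 8576 ft.
Site Q is higher by 8576 − 3240 = 5336 ft.

Site Q by 5336 ft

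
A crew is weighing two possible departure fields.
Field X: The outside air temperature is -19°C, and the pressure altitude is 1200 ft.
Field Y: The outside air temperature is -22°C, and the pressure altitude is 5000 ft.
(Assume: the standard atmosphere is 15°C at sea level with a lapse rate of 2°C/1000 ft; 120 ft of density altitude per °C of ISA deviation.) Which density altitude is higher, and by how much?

Field X: ISA temp = 12.6°C, deviation -31.6°C, DA = 1200 + 120 × (-31.6) = -2592 ft.
Field Y: ISA temp = 5°C, deviation -27°C, DA = 5000 + 120 × (-27) = 1760 ft.
Field Y is higher by 1760 − (-2592) = 4352 ft.

Field Y by 4352 ft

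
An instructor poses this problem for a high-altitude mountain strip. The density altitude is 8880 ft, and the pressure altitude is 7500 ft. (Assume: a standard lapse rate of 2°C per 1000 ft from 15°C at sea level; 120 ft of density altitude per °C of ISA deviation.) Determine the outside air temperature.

11.5°C

Density altitude − pressure altitude = 8880 − 7500 = +1380 ft.
At 120 ft/°C that is an ISA deviation of 1380/120 = +11.5°C.
ISA temperature at 7500 ft = 15 − 2 × (7500/1000) = 0°C.
OAT = ISA + deviation = 0 + (+11.5) = 11.5°C.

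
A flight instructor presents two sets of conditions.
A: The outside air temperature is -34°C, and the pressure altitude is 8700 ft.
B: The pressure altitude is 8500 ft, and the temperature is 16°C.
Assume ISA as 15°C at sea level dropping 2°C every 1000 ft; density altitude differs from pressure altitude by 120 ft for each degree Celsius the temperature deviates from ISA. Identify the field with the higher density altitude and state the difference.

A: ISA temp = -2.4°C, deviation -31.6°C, DA = 8700 + 120 × (-31.6) = 4908 ft.
B: ISA temp = -2°C, deviation +18°C, DA = 8500 + 120 × 18 = 10660 ft.
B is higher by 10660 − 4908 = 5752 ft.

B by 5752 ft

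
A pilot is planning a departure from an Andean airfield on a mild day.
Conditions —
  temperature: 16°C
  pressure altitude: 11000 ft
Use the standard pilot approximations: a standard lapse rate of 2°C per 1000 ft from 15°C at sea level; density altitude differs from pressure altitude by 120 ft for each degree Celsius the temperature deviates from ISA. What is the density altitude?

13760 ft

ISA temperature at 11000 ft = 15 − 2 × (11000/1000) = -7°C.
ISA deviation = 16 − (-7) = +23°C.
Density altitude = 11000 + 120 × (23) = 11000 + (+2760) = 13760 ft.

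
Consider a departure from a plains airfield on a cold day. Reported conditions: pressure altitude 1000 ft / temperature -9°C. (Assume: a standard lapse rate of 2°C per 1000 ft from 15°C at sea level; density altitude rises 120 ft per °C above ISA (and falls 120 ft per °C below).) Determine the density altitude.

-1640 ft

ISA temperature at 1000 ft = 15 − 2 × (1000/1000) = 13°C.
ISA deviation = -9 − 13 = -22°C.
Density altitude = 1000 + 120 × (-22) = 1000 + (-2640) = -1640 ft.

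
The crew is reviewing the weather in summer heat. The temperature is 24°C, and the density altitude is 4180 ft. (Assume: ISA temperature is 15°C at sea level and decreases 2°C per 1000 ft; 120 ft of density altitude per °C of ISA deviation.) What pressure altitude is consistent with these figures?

2500 ft

DA = PA + 120 × (OAT − (15 − 2·PA/1000)) = PA + 120·OAT − 1800 + 0.24·PA = 1.24·PA + 120·OAT − 1800.
So 1.24·PA = 4180 − 120 × 24 + 1800 = 3100.
PA = 3100 / 1.24 = 2500 ft.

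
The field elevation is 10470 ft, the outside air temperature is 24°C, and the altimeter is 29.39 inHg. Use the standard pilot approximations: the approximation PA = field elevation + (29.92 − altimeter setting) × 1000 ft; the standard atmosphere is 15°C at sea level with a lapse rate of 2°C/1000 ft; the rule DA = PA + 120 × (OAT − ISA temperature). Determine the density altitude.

14720 ft

Pressure altitude = 10470 + (29.92 − 29.39) × 1000 = 10470 + (+530) = 11000 ft.
ISA temperature at 11000 ft = 15 − 2 × (11000/1000) = -7°C.
ISA deviation = 24 − (-7) = +31°C.
Density altitude = 11000 + 120 × (31) = 14720 ft.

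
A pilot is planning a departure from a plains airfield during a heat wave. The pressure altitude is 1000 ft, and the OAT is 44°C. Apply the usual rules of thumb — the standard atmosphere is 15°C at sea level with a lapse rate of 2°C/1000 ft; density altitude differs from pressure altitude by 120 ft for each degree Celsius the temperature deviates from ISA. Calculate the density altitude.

ISA temperature at 1000 ft = 15 − 2 × (1000/1000) = 13°C.
ISA deviation = 44 − 13 = +31°C.
Density altitude = 1000 + 120 × (31) = 1000 + (+3720) = 4720 ft.

4720 ft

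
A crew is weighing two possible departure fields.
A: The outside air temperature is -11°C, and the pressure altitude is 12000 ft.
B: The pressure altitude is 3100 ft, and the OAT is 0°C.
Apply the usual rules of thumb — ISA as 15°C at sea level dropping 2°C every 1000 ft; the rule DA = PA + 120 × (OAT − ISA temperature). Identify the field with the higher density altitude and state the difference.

A by 9716 ft

A: ISA temp = -9°C, deviation -2°C, DA = 12000 + 120 × (-2) = 11760 ft.
B: ISA temp = 8.8°C, deviation -8.8°C, DA = 3100 + 120 × (-8.8) = 2044 ft.
A is higher by 11760 − 2044 = 9716 ft.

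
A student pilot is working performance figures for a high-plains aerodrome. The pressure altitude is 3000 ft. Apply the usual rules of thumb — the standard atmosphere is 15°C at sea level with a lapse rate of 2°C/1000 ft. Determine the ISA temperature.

ISA temperature = 15 − 2 × (3000/1000) = 15 − 6 = 9°C.

9°C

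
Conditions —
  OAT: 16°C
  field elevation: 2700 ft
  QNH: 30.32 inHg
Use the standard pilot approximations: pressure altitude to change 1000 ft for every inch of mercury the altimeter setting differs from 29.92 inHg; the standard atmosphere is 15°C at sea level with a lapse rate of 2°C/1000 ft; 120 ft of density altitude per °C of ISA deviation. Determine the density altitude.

2972 ft

Pressure altitude = 2700 + (29.92 − 30.32) × 1000 = 2700 + (-400) = 2300 ft.
ISA temperature at 2300 ft = 15 − 2 × (2300/1000) = 10.4°C.
ISA deviation = 16 − 10.4 = +5.6°C.
Density altitude = 2300 + 120 × (5.6) = 2972 ft.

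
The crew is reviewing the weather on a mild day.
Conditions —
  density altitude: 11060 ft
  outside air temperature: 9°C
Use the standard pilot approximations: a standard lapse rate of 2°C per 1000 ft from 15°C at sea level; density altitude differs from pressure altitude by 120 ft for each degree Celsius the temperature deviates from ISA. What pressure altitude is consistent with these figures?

9500 ft

DA = PA + 120 × (OAT − (15 − 2·PA/1000)) = PA + 120·OAT − 1800 + 0.24·PA = 1.24·PA + 120·OAT − 1800.
So 1.24·PA = 11060 − 120 × 9 + 1800 = 11780.
PA = 11780 / 1.24 = 9500 ft.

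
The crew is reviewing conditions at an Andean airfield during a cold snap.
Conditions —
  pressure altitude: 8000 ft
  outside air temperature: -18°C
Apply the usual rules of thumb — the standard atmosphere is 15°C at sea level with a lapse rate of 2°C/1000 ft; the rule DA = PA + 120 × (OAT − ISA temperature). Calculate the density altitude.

5960 ft

ISA temperature at 8000 ft = 15 − 2 × (8000/1000) = -1°C.
ISA deviation = -18 − (-1) = -17°C.
Density altitude = 8000 + 120 × (-17) = 8000 + (-2040) = 5960 ft.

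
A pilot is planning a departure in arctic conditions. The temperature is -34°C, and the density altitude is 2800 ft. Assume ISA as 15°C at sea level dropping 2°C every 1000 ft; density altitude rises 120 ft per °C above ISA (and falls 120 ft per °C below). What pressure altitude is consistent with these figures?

7000 ft

DA = PA + 120 × (OAT − (15 − 2·PA/1000)) = PA + 120·OAT − 1800 + 0.24·PA = 1.24·PA + 120·OAT − 1800.
So 1.24·PA = 2800 − 120 × (-34) + 1800 = 8680.
PA = 8680 / 1.24 = 7000 ft.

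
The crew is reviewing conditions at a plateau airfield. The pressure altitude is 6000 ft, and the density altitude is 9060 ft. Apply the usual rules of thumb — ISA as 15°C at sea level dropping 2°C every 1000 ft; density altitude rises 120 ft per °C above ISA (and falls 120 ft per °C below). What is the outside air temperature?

Density altitude − pressure altitude = 9060 − 6000 = +3060 ft.
At 120 ft/°C that is an ISA deviation of 3060/120 = +25.5°C.
ISA temperature at 6000 ft = 15 − 2 × (6000/1000) = 3°C.
OAT = ISA + deviation = 3 + (+25.5) = 28.5°C.

28.5°C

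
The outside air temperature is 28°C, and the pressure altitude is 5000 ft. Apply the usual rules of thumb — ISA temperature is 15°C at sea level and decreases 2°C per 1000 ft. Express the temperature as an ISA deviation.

ISA+23°C

ISA temperature at 5000 ft = 15 − 2 × (5000/1000) = 5°C.
Deviation = OAT − ISA = 28 − 5 = +23°C.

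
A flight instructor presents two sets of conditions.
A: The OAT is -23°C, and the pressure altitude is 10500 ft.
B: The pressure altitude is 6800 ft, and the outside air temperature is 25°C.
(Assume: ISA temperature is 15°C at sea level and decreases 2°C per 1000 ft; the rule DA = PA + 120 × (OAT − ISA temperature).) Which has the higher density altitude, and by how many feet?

B by 1172 ft

A: ISA temp = -6°C, deviation -17°C, DA = 10500 + 120 × (-17) = 8460 ft.
B: ISA temp = 1.4°C, deviation +23.6°C, DA = 6800 + 120 × 23.6 = 9632 ft.
B is higher by 9632 − 8460 = 1172 ft.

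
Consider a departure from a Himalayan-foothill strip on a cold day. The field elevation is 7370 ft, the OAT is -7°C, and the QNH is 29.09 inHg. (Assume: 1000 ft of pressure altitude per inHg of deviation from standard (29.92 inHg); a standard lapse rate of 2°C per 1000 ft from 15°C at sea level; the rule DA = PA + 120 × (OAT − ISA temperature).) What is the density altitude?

7528 ft

Pressure altitude = 7370 + (29.92 − 29.09) × 1000 = 7370 + (+830) = 8200 ft.
ISA temperature at 8200 ft = 15 − 2 × (8200/1000) = -1.4°C.
ISA deviation = -7 − (-1.4) = -5.6°C.
Density altitude = 8200 + 120 × (-5.6) = 7528 ft.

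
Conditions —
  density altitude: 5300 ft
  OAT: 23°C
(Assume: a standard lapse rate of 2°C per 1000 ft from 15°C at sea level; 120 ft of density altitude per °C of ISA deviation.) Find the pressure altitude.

DA = PA + 120 × (OAT − (15 − 2·PA/1000)) = PA + 120·OAT − 1800 + 0.24·PA = 1.24·PA + 120·OAT − 1800.
So 1.24·PA = 5300 − 120 × 23 + 1800 = 4340.
PA = 4340 / 1.24 = 3500 ft.

3500 ft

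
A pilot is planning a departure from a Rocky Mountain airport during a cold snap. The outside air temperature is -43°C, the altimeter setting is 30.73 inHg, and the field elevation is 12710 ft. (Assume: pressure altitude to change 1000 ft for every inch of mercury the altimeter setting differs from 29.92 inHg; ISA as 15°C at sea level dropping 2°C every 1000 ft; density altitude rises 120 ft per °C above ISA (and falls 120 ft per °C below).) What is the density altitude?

Pressure altitude = 12710 + (29.92 − 30.73) × 1000 = 12710 + (-810) = 11900 ft.
ISA temperature at 11900 ft = 15 − 2 × (11900/1000) = -8.8°C.
ISA deviation = -43 − (-8.8) = -34.2°C.
Density altitude = 11900 + 120 × (-34.2) = 7796 ft.

7796 ft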